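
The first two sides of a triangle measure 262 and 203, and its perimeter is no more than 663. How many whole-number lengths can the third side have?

Triangle inequality: 59 < x < 465. Perimeter ≤ 663 gives x ≤ 663 − 262 − 203 = 198.
So 59 < x ≤ 198; integers 60 through 198: 139 values.

139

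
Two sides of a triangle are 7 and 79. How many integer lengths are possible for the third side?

13

The third side lies in the open interval (72, 86).
Integers from 73 to 85 inclusive: 85 − 73 + 1 = 13.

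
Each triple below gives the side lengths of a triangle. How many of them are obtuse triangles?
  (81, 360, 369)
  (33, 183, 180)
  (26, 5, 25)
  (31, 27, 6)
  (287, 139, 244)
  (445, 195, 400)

(81,360,369): 81²+360² = 136161 = 369² → right
(33,183,180): 33²+180² = 33489 = 183² → right
(26,5,25): 5²+25² = 650 < 676 = 26² → obtuse
(31,27,6): 6²+27² = 765 < 961 = 31² → obtuse
(287,139,244): 139²+244² = 78857 < 82369 = 287² → obtuse
(445,195,400): 195²+400² = 198025 = 445² → right
3 of the 6 are obtuse.

3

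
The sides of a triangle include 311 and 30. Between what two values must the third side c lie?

By the triangle inequality, c must be less than 311 + 30 = 341 and greater than |311 − 30| = 281.

281 < c < 341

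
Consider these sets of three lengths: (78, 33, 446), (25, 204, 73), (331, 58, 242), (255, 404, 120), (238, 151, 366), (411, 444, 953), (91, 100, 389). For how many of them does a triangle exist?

(33,78,446): 33+78 ≤ 446 → not valid
(25,73,204): 25+73 ≤ 204 → not valid
(58,242,331): 58+242 ≤ 331 → not valid
(120,255,404): 120+255 ≤ 404 → not valid
(151,238,366): 151+238 > 366 → valid
(411,444,953): 411+444 ≤ 953 → not valid
(91,100,389): 91+100 ≤ 389 → not valid
1 of the 7 triples forms a triangle.

1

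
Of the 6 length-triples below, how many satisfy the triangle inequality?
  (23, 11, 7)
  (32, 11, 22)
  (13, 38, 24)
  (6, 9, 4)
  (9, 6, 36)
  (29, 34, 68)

2

(7,11,23): 7+11 ≤ 23 → not valid
(11,22,32): 11+22 > 32 → valid
(13,24,38): 13+24 ≤ 38 → not valid
(4,6,9): 4+6 > 9 → valid
(6,9,36): 6+9 ≤ 36 → not valid
(29,34,68): 29+34 ≤ 68 → not valid
2 of the 6 triples form a triangle.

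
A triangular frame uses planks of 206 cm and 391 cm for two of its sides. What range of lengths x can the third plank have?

185 < x < 597

By the triangle inequality, x must be less than 206 + 391 = 597 and greater than |206 − 391| = 185.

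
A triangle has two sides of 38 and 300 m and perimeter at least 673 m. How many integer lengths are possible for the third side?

Triangle inequality: 262 < x < 338. Perimeter ≥ 673 gives x ≥ 673 − 38 − 300 = 335.
So 335 ≤ x < 338; integers 335 through 337: 3 values.

3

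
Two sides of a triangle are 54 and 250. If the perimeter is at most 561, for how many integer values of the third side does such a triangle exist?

61

Triangle inequality: 196 < x < 304. Perimeter ≤ 561 gives x ≤ 561 − 54 − 250 = 257.
So 196 < x ≤ 257; integers 197 through 257: 61 values.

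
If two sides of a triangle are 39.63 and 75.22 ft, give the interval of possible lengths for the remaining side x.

By the triangle inequality, x must be less than 39.63 + 75.22 = 114.85 and greater than |39.63 − 75.22| = 35.59.

35.59 < x < 114.85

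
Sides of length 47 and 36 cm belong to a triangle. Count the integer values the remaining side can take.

The third side lies in the open interval (11, 83).
Integers from 12 to 82 inclusive: 82 − 12 + 1 = 71.

71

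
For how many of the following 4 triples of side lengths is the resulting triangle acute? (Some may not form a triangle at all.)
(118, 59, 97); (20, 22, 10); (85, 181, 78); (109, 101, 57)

2

(118,59,97): 59²+97² = 12890 < 13924 = 118² → obtuse
(20,22,10): 10²+20² = 500 > 484 = 22² → acute
(85,181,78): 78+85 ≤ 181, not a triangle
(109,101,57): 57²+101² = 13450 > 11881 = 109² → acute
2 of the 4 are acute.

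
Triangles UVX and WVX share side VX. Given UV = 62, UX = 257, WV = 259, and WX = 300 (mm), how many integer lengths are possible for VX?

123

From triangle UVX: 195 < VX < 319.
From triangle WVX: 41 < VX < 559.
Intersection: 195 < VX < 319, so integers 196 through 318: 123 values.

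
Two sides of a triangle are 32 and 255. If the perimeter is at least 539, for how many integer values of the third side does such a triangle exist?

Triangle inequality: 223 < x < 287. Perimeter ≥ 539 gives x ≥ 539 − 32 − 255 = 252.
So 252 ≤ x < 287; integers 252 through 286: 35 values.

35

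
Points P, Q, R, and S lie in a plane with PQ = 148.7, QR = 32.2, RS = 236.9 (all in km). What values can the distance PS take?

The maximum is all hops collinear in one direction: 148.7 + 32.2 + 236.9 = 417.8.
The longest hop is 236.9; the others sum to 180.9. Folding the others back against it leaves at least 236.9 − 180.9 = 56.0.

56.0 ≤ PS ≤ 417.8 km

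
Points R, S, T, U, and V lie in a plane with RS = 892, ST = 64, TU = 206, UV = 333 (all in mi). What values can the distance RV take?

The maximum is all hops collinear in one direction: 892 + 64 + 206 + 333 = 1495.
The longest hop is 892; the others sum to 603. Folding the others back against it leaves at least 892 − 603 = 289.

289 ≤ RV ≤ 1495 mi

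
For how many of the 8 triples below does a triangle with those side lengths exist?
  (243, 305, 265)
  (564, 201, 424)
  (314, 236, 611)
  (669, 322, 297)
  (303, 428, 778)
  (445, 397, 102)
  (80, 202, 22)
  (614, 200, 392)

3

(243,265,305): 243+265 > 305 → valid
(201,424,564): 201+424 > 564 → valid
(236,314,611): 236+314 ≤ 611 → not valid
(297,322,669): 297+322 ≤ 669 → not valid
(303,428,778): 303+428 ≤ 778 → not valid
(102,397,445): 102+397 > 445 → valid
(22,80,202): 22+80 ≤ 202 → not valid
(200,392,614): 200+392 ≤ 614 → not valid
3 of the 8 triples form a triangle.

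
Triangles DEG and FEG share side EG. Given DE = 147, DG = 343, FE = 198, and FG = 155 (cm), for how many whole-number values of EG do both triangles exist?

From triangle DEG: 196 < EG < 490.
From triangle FEG: 43 < EG < 353.
Intersection: 196 < EG < 353, so integers 197 through 352: 156 values.

156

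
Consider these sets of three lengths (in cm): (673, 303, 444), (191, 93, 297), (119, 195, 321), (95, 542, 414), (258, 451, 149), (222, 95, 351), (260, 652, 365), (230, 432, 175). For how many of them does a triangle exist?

1

(303,444,673): 303+444 > 673 → valid
(93,191,297): 93+191 ≤ 297 → not valid
(119,195,321): 119+195 ≤ 321 → not valid
(95,414,542): 95+414 ≤ 542 → not valid
(149,258,451): 149+258 ≤ 451 → not valid
(95,222,351): 95+222 ≤ 351 → not valid
(260,365,652): 260+365 ≤ 652 → not valid
(175,230,432): 175+230 ≤ 432 → not valid
1 of the 8 triples forms a triangle.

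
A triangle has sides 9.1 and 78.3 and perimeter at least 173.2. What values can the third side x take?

85.8 ≤ x < 87.4

Triangle inequality alone gives 69.2 < x < 87.4.
The perimeter condition gives x ≥ 173.2 − 9.1 − 78.3 = 85.8.
Intersecting the two: 85.8 ≤ x < 87.4.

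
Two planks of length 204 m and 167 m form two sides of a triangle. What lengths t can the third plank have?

37 < t < 371

By the triangle inequality, t must be less than 204 + 167 = 371 and greater than |204 − 167| = 37.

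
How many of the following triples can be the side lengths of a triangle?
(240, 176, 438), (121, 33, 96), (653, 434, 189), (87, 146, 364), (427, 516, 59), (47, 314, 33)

(176,240,438): 176+240 ≤ 438 → not valid
(33,96,121): 33+96 > 121 → valid
(189,434,653): 189+434 ≤ 653 → not valid
(87,146,364): 87+146 ≤ 364 → not valid
(59,427,516): 59+427 ≤ 516 → not valid
(33,47,314): 33+47 ≤ 314 → not valid
1 of the 6 triples forms a triangle.

1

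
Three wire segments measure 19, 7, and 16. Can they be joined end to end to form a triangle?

The longest side is 19, and the other two sum to 23.
Since 23 > 19, the triangle inequality holds.

Yes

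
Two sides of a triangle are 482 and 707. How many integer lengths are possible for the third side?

963

The third side lies in the open interval (225, 1189).
Integers from 226 to 1188 inclusive: 1188 − 226 + 1 = 963.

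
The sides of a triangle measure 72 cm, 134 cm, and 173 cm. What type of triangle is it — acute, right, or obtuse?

obtuse

Compare the square of the longest side to the sum of squares of the other two: 72² + 134² = 23140 < 29929 = 173².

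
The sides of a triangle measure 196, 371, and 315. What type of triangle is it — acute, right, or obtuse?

Compare the square of the longest side to the sum of squares of the other two: 196² + 315² = 137641 = 371².

right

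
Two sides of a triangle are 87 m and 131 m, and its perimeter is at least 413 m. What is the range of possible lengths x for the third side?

Triangle inequality alone gives 44 < x < 218.
The perimeter condition gives x ≥ 413 − 87 − 131 = 195.
Intersecting the two: 195 ≤ x < 218.

195 ≤ x < 218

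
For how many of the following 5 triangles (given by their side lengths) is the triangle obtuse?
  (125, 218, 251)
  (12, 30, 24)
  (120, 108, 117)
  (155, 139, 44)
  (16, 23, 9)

(125,218,251): 125²+218² = 63149 > 63001 = 251² → acute
(12,30,24): 12²+24² = 720 < 900 = 30² → obtuse
(120,108,117): 108²+117² = 25353 > 14400 = 120² → acute
(155,139,44): 44²+139² = 21257 < 24025 = 155² → obtuse
(16,23,9): 9²+16² = 337 < 529 = 23² → obtuse
3 of the 5 are obtuse.

3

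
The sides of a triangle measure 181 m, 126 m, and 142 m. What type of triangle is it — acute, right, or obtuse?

Compare the square of the longest side to the sum of squares of the other two: 126² + 142² = 36040 > 32761 = 181².

acute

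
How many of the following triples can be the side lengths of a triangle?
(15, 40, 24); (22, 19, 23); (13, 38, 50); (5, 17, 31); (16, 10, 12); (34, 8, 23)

3

(15,24,40): 15+24 ≤ 40 → not valid
(19,22,23): 19+22 > 23 → valid
(13,38,50): 13+38 > 50 → valid
(5,17,31): 5+17 ≤ 31 → not valid
(10,12,16): 10+12 > 16 → valid
(8,23,34): 8+23 ≤ 34 → not valid
3 of the 6 triples form a triangle.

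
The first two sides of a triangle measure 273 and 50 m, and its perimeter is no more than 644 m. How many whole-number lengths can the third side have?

98

Triangle inequality: 223 < x < 323. Perimeter ≤ 644 gives x ≤ 644 − 273 − 50 = 321.
So 223 < x ≤ 321; integers 224 through 321: 98 values.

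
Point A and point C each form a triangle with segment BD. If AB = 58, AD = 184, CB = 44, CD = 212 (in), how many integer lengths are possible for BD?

73

From triangle ABD: 126 < BD < 242.
From triangle CBD: 168 < BD < 256.
Intersection: 168 < BD < 242, so integers 169 through 241: 73 values.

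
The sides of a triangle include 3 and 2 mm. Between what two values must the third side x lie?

By the triangle inequality, x must be less than 3 + 2 = 5 and greater than |3 − 2| = 1.

1 < x < 5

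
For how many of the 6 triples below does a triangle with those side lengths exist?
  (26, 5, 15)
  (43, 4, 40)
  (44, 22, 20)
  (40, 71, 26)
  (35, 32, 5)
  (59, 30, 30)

(5,15,26): 5+15 ≤ 26 → not valid
(4,40,43): 4+40 > 43 → valid
(20,22,44): 20+22 ≤ 44 → not valid
(26,40,71): 26+40 ≤ 71 → not valid
(5,32,35): 5+32 > 35 → valid
(30,30,59): 30+30 > 59 → valid
3 of the 6 triples form a triangle.

3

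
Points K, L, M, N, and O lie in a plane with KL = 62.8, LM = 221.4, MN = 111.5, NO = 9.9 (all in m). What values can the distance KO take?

37.2 ≤ KO ≤ 405.6 m

The maximum is all hops collinear in one direction: 62.8 + 221.4 + 111.5 + 9.9 = 405.6.
The longest hop is 221.4; the others sum to 184.2. Folding the others back against it leaves at least 221.4 − 184.2 = 37.2.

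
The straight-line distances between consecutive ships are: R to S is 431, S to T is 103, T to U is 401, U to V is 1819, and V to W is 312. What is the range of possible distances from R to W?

572 ≤ RW ≤ 3066

The maximum is all hops collinear in one direction: 431 + 103 + 401 + 1819 + 312 = 3066.
The longest hop is 1819; the others sum to 1247. Folding the others back against it leaves at least 1819 − 1247 = 572.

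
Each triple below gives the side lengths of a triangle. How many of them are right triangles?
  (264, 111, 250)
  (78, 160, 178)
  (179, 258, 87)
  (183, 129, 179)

(264,111,250): 111²+250² = 74821 > 69696 = 264² → acute
(78,160,178): 78²+160² = 31684 = 178² → right
(179,258,87): 87²+179² = 39610 < 66564 = 258² → obtuse
(183,129,179): 129²+179² = 48682 > 33489 = 183² → acute
1 of the 4 is right.

1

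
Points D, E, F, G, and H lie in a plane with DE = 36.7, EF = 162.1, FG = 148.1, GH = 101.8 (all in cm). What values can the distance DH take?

The maximum is all hops collinear in one direction: 36.7 + 162.1 + 148.1 + 101.8 = 448.7.
The longest hop is 162.1; the others sum to 286.6. Since 162.1 ≤ 286.6, the path can fold back on itself completely, so the minimum distance is 0.

0 ≤ DH ≤ 448.7 cm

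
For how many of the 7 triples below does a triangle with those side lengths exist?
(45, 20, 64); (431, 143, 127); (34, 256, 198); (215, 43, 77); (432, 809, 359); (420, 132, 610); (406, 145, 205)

1

(20,45,64): 20+45 > 64 → valid
(127,143,431): 127+143 ≤ 431 → not valid
(34,198,256): 34+198 ≤ 256 → not valid
(43,77,215): 43+77 ≤ 215 → not valid
(359,432,809): 359+432 ≤ 809 → not valid
(132,420,610): 132+420 ≤ 610 → not valid
(145,205,406): 145+205 ≤ 406 → not valid
1 of the 7 triples forms a triangle.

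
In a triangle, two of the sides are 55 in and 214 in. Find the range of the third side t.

159 < t < 269

By the triangle inequality, t must be less than 55 + 214 = 269 and greater than |55 − 214| = 159.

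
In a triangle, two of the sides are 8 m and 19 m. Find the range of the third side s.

11 < s < 27

By the triangle inequality, s must be less than 8 + 19 = 27 and greater than |8 − 19| = 11.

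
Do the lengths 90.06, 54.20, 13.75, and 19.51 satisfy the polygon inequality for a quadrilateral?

For a quadrilateral, each side must be shorter than the sum of the others.
Here the longest side is 90.06, but the remaining 3 sides sum to only 87.46.

No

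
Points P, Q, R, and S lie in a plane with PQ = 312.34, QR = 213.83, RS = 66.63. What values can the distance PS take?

The maximum is all hops collinear in one direction: 312.34 + 213.83 + 66.63 = 592.80.
The longest hop is 312.34; the others sum to 280.46. Folding the others back against it leaves at least 312.34 − 280.46 = 31.88.

31.88 ≤ PS ≤ 592.80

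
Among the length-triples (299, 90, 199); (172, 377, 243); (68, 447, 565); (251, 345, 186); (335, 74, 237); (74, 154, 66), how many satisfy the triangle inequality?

2

(90,199,299): 90+199 ≤ 299 → not valid
(172,243,377): 172+243 > 377 → valid
(68,447,565): 68+447 ≤ 565 → not valid
(186,251,345): 186+251 > 345 → valid
(74,237,335): 74+237 ≤ 335 → not valid
(66,74,154): 66+74 ≤ 154 → not valid
2 of the 6 triples form a triangle.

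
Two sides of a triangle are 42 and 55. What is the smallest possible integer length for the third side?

The third side must be strictly greater than |42 − 55| = 13.
The smallest integer above 13 is 14.

14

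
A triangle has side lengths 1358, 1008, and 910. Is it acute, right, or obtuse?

right

Compare the square of the longest side to the sum of squares of the other two: 910² + 1008² = 1844164 = 1358².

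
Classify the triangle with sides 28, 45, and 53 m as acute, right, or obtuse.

right

Compare the square of the longest side to the sum of squares of the other two: 28² + 45² = 2809 = 53².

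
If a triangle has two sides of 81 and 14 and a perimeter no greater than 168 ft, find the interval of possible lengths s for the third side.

Triangle inequality alone gives 67 < s < 95.
The perimeter condition gives s ≤ 168 − 81 − 14 = 73.
Intersecting the two: 67 < s ≤ 73.

67 < s ≤ 73 ft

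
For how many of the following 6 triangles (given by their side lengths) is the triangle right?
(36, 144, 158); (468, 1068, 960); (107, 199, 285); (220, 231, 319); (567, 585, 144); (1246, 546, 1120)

4

(36,144,158): 36²+144² = 22032 < 24964 = 158² → obtuse
(468,1068,960): 468²+960² = 1140624 = 1068² → right
(107,199,285): 107²+199² = 51050 < 81225 = 285² → obtuse
(220,231,319): 220²+231² = 101761 = 319² → right
(567,585,144): 144²+567² = 342225 = 585² → right
(1246,546,1120): 546²+1120² = 1552516 = 1246² → right
4 of the 6 are right.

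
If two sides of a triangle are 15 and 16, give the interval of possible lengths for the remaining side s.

By the triangle inequality, s must be less than 15 + 16 = 31 and greater than |15 − 16| = 1.

1 < s < 31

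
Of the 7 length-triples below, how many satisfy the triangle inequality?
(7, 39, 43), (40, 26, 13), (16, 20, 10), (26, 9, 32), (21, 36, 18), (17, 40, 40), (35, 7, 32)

(7,39,43): 7+39 > 43 → valid
(13,26,40): 13+26 ≤ 40 → not valid
(10,16,20): 10+16 > 20 → valid
(9,26,32): 9+26 > 32 → valid
(18,21,36): 18+21 > 36 → valid
(17,40,40): 17+40 > 40 → valid
(7,32,35): 7+32 > 35 → valid
6 of the 7 triples form a triangle.

6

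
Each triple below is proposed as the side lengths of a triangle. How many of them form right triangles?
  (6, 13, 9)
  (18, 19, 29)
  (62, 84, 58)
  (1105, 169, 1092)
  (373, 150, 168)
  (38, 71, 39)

1

(6,13,9): 6²+9² = 117 < 169 = 13² → obtuse
(18,19,29): 18²+19² = 685 < 841 = 29² → obtuse
(62,84,58): 58²+62² = 7208 > 7056 = 84² → acute
(1105,169,1092): 169²+1092² = 1221025 = 1105² → right
(373,150,168): 150+168 ≤ 373, not a triangle
(38,71,39): 38²+39² = 2965 < 5041 = 71² → obtuse
1 of the 6 is right.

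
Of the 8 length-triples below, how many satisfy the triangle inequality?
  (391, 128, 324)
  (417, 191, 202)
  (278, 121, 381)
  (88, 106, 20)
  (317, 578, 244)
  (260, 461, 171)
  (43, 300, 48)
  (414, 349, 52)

3

(128,324,391): 128+324 > 391 → valid
(191,202,417): 191+202 ≤ 417 → not valid
(121,278,381): 121+278 > 381 → valid
(20,88,106): 20+88 > 106 → valid
(244,317,578): 244+317 ≤ 578 → not valid
(171,260,461): 171+260 ≤ 461 → not valid
(43,48,300): 43+48 ≤ 300 → not valid
(52,349,414): 52+349 ≤ 414 → not valid
3 of the 8 triples form a triangle.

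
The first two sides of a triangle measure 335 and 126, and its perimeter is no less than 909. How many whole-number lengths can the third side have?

Triangle inequality: 209 < x < 461. Perimeter ≥ 909 gives x ≥ 909 − 335 − 126 = 448.
So 448 ≤ x < 461; integers 448 through 460: 13 values.

13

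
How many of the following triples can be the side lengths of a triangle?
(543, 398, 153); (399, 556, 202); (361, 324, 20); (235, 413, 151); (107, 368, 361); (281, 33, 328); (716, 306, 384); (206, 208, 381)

4

(153,398,543): 153+398 > 543 → valid
(202,399,556): 202+399 > 556 → valid
(20,324,361): 20+324 ≤ 361 → not valid
(151,235,413): 151+235 ≤ 413 → not valid
(107,361,368): 107+361 > 368 → valid
(33,281,328): 33+281 ≤ 328 → not valid
(306,384,716): 306+384 ≤ 716 → not valid
(206,208,381): 206+208 > 381 → valid
4 of the 8 triples form a triangle.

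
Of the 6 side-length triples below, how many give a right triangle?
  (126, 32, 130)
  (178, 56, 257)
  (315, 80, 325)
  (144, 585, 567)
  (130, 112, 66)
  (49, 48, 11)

4

(126,32,130): 32²+126² = 16900 = 130² → right
(178,56,257): 56+178 ≤ 257, not a triangle
(315,80,325): 80²+315² = 105625 = 325² → right
(144,585,567): 144²+567² = 342225 = 585² → right
(130,112,66): 66²+112² = 16900 = 130² → right
(49,48,11): 11²+48² = 2425 > 2401 = 49² → acute
4 of the 6 are right.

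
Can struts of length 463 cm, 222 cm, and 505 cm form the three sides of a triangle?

Yes

The longest side is 505, and the other two sum to 685.
Since 685 > 505, the triangle inequality holds.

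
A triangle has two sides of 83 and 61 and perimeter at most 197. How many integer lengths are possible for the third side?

Triangle inequality: 22 < x < 144. Perimeter ≤ 197 gives x ≤ 197 − 83 − 61 = 53.
So 22 < x ≤ 53; integers 23 through 53: 31 values.

31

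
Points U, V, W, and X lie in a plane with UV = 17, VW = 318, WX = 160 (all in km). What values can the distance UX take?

The maximum is all hops collinear in one direction: 17 + 318 + 160 = 495.
The longest hop is 318; the others sum to 177. Folding the others back against it leaves at least 318 − 177 = 141.

141 ≤ UX ≤ 495 km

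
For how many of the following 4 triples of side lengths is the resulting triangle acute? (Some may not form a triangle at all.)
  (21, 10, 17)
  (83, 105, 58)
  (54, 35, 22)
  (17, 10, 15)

(21,10,17): 10²+17² = 389 < 441 = 21² → obtuse
(83,105,58): 58²+83² = 10253 < 11025 = 105² → obtuse
(54,35,22): 22²+35² = 1709 < 2916 = 54² → obtuse
(17,10,15): 10²+15² = 325 > 289 = 17² → acute
1 of the 4 is acute.

1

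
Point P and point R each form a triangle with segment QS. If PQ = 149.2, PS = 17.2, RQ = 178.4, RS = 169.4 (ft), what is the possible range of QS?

From triangle PQS: |149.2 − 17.2| < QS < 149.2 + 17.2, i.e. 132.0 < QS < 166.4.
From triangle RQS: 9.0 < QS < 347.8.
Both must hold, so QS lies in the intersection.

132.0 < QS < 166.4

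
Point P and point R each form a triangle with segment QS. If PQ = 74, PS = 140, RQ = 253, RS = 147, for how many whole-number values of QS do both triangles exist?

107

From triangle PQS: 66 < QS < 214.
From triangle RQS: 106 < QS < 400.
Intersection: 106 < QS < 214, so integers 107 through 213: 107 values.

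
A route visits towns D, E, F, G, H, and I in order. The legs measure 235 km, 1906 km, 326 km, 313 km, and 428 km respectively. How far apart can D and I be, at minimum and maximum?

The maximum is all hops collinear in one direction: 235 + 1906 + 326 + 313 + 428 = 3208.
The longest hop is 1906; the others sum to 1302. Folding the others back against it leaves at least 1906 − 1302 = 604.

604 ≤ DI ≤ 3208 km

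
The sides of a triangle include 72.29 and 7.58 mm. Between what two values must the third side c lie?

By the triangle inequality, c must be less than 72.29 + 7.58 = 79.87 and greater than |72.29 − 7.58| = 64.71.

64.71 < c < 79.87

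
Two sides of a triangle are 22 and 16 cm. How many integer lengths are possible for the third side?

31

The third side lies in the open interval (6, 38).
Integers from 7 to 37 inclusive: 37 − 7 + 1 = 31.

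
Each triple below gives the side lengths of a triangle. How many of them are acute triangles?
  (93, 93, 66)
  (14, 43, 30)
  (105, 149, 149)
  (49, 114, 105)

3

(93,93,66): 66²+93² = 13005 > 8649 = 93² → acute
(14,43,30): 14²+30² = 1096 < 1849 = 43² → obtuse
(105,149,149): 105²+149² = 33226 > 22201 = 149² → acute
(49,114,105): 49²+105² = 13426 > 12996 = 114² → acute
3 of the 4 are acute.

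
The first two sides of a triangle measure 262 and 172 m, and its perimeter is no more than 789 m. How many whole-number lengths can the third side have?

Triangle inequality: 90 < x < 434. Perimeter ≤ 789 gives x ≤ 789 − 262 − 172 = 355.
So 90 < x ≤ 355; integers 91 through 355: 265 values.

265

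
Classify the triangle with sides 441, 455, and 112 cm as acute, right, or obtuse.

Compare the square of the longest side to the sum of squares of the other two: 112² + 441² = 207025 = 455².

right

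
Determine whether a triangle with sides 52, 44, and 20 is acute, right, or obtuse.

obtuse

Compare the square of the longest side to the sum of squares of the other two: 20² + 44² = 2336 < 2704 = 52².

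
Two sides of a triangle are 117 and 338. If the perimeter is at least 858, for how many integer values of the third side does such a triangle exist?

52

Triangle inequality: 221 < x < 455. Perimeter ≥ 858 gives x ≥ 858 − 117 − 338 = 403.
So 403 ≤ x < 455; integers 403 through 454: 52 values.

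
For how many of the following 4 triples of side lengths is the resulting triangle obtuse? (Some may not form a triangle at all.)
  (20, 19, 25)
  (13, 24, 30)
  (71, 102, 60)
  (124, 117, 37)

(20,19,25): 19²+20² = 761 > 625 = 25² → acute
(13,24,30): 13²+24² = 745 < 900 = 30² → obtuse
(71,102,60): 60²+71² = 8641 < 10404 = 102² → obtuse
(124,117,37): 37²+117² = 15058 < 15376 = 124² → obtuse
3 of the 4 are obtuse.

3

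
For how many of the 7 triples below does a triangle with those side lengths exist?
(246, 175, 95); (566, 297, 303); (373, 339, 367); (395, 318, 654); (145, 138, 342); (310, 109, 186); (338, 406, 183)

(95,175,246): 95+175 > 246 → valid
(297,303,566): 297+303 > 566 → valid
(339,367,373): 339+367 > 373 → valid
(318,395,654): 318+395 > 654 → valid
(138,145,342): 138+145 ≤ 342 → not valid
(109,186,310): 109+186 ≤ 310 → not valid
(183,338,406): 183+338 > 406 → valid
5 of the 7 triples form a triangle.

5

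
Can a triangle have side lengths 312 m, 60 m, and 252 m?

The two shorter sides sum to 312, exactly equal to the longest side 312.
That gives only a degenerate (flat) triangle — the inequality must be strict.

No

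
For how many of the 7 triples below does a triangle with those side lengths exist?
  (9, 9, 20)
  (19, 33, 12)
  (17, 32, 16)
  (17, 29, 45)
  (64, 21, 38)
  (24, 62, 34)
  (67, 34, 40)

3

(9,9,20): 9+9 ≤ 20 → not valid
(12,19,33): 12+19 ≤ 33 → not valid
(16,17,32): 16+17 > 32 → valid
(17,29,45): 17+29 > 45 → valid
(21,38,64): 21+38 ≤ 64 → not valid
(24,34,62): 24+34 ≤ 62 → not valid
(34,40,67): 34+40 > 67 → valid
3 of the 7 triples form a triangle.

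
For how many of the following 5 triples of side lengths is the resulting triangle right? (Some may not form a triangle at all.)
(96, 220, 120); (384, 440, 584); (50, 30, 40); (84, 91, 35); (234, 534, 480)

(96,220,120): 96+120 ≤ 220, not a triangle
(384,440,584): 384²+440² = 341056 = 584² → right
(50,30,40): 30²+40² = 2500 = 50² → right
(84,91,35): 35²+84² = 8281 = 91² → right
(234,534,480): 234²+480² = 285156 = 534² → right
4 of the 5 are right.

4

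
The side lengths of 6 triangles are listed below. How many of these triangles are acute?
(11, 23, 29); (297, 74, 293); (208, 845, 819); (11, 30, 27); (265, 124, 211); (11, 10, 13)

(11,23,29): 11²+23² = 650 < 841 = 29² → obtuse
(297,74,293): 74²+293² = 91325 > 88209 = 297² → acute
(208,845,819): 208²+819² = 714025 = 845² → right
(11,30,27): 11²+27² = 850 < 900 = 30² → obtuse
(265,124,211): 124²+211² = 59897 < 70225 = 265² → obtuse
(11,10,13): 10²+11² = 221 > 169 = 13² → acute
2 of the 6 are acute.

2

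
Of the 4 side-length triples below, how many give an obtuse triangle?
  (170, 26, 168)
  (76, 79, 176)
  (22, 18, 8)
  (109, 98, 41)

2

(170,26,168): 26²+168² = 28900 = 170² → right
(76,79,176): 76+79 ≤ 176, not a triangle
(22,18,8): 8²+18² = 388 < 484 = 22² → obtuse
(109,98,41): 41²+98² = 11285 < 11881 = 109² → obtuse
2 of the 4 are obtuse.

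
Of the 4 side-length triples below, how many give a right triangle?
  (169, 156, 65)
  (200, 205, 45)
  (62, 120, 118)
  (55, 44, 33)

3

(169,156,65): 65²+156² = 28561 = 169² → right
(200,205,45): 45²+200² = 42025 = 205² → right
(62,120,118): 62²+118² = 17768 > 14400 = 120² → acute
(55,44,33): 33²+44² = 3025 = 55² → right
3 of the 4 are right.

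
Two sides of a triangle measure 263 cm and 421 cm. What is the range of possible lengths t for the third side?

158 < t < 684 (cm)

By the triangle inequality, t must be less than 263 + 421 = 684 and greater than |263 − 421| = 158.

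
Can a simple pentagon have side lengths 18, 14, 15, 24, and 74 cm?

No

For a pentagon, each side must be shorter than the sum of the others.
Here the longest side is 74, but the remaining 4 sides sum to only 71.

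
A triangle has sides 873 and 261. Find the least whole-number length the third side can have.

613

The third side must be strictly greater than |873 − 261| = 612.
The smallest integer above 612 is 613.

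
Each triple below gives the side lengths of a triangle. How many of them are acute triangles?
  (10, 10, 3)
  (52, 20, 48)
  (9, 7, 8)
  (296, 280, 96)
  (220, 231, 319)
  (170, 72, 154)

(10,10,3): 3²+10² = 109 > 100 = 10² → acute
(52,20,48): 20²+48² = 2704 = 52² → right
(9,7,8): 7²+8² = 113 > 81 = 9² → acute
(296,280,96): 96²+280² = 87616 = 296² → right
(220,231,319): 220²+231² = 101761 = 319² → right
(170,72,154): 72²+154² = 28900 = 170² → right
2 of the 6 are acute.

2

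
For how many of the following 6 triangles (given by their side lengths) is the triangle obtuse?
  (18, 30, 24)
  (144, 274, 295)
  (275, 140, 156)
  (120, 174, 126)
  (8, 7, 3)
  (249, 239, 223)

2

(18,30,24): 18²+24² = 900 = 30² → right
(144,274,295): 144²+274² = 95812 > 87025 = 295² → acute
(275,140,156): 140²+156² = 43936 < 75625 = 275² → obtuse
(120,174,126): 120²+126² = 30276 = 174² → right
(8,7,3): 3²+7² = 58 < 64 = 8² → obtuse
(249,239,223): 223²+239² = 106850 > 62001 = 249² → acute
2 of the 6 are obtuse.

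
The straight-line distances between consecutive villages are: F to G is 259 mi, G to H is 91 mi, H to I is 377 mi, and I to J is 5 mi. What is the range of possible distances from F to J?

The maximum is all hops collinear in one direction: 259 + 91 + 377 + 5 = 732.
The longest hop is 377; the others sum to 355. Folding the others back against it leaves at least 377 − 355 = 22.

22 ≤ FJ ≤ 732 mi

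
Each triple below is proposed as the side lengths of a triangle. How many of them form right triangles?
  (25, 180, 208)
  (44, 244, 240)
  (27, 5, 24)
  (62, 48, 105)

(25,180,208): 25+180 ≤ 208, not a triangle
(44,244,240): 44²+240² = 59536 = 244² → right
(27,5,24): 5²+24² = 601 < 729 = 27² → obtuse
(62,48,105): 48²+62² = 6148 < 11025 = 105² → obtuse
1 of the 4 is right.

1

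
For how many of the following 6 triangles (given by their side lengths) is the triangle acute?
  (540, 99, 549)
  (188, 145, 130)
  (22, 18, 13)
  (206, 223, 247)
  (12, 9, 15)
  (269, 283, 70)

3

(540,99,549): 99²+540² = 301401 = 549² → right
(188,145,130): 130²+145² = 37925 > 35344 = 188² → acute
(22,18,13): 13²+18² = 493 > 484 = 22² → acute
(206,223,247): 206²+223² = 92165 > 61009 = 247² → acute
(12,9,15): 9²+12² = 225 = 15² → right
(269,283,70): 70²+269² = 77261 < 80089 = 283² → obtuse
3 of the 6 are acute.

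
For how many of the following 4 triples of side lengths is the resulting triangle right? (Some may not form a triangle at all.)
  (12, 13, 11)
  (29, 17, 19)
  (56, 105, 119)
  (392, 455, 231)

2

(12,13,11): 11²+12² = 265 > 169 = 13² → acute
(29,17,19): 17²+19² = 650 < 841 = 29² → obtuse
(56,105,119): 56²+105² = 14161 = 119² → right
(392,455,231): 231²+392² = 207025 = 455² → right
2 of the 4 are right.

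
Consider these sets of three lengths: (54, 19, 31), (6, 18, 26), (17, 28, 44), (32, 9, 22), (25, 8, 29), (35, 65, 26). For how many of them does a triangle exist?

(19,31,54): 19+31 ≤ 54 → not valid
(6,18,26): 6+18 ≤ 26 → not valid
(17,28,44): 17+28 > 44 → valid
(9,22,32): 9+22 ≤ 32 → not valid
(8,25,29): 8+25 > 29 → valid
(26,35,65): 26+35 ≤ 65 → not valid
2 of the 6 triples form a triangle.

2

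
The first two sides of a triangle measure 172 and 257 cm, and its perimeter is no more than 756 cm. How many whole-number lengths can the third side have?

Triangle inequality: 85 < x < 429. Perimeter ≤ 756 gives x ≤ 756 − 172 − 257 = 327.
So 85 < x ≤ 327; integers 86 through 327: 242 values.

242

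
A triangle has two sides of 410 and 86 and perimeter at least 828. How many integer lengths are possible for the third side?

164

Triangle inequality: 324 < x < 496. Perimeter ≥ 828 gives x ≥ 828 − 410 − 86 = 332.
So 332 ≤ x < 496; integers 332 through 495: 164 values.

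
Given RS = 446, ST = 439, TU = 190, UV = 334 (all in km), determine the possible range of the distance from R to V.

0 ≤ RV ≤ 1409 km

The maximum is all hops collinear in one direction: 446 + 439 + 190 + 334 = 1409.
The longest hop is 446; the others sum to 963. Since 446 ≤ 963, the path can fold back on itself completely, so the minimum distance is 0.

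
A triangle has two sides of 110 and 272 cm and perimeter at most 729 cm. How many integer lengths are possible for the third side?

185

Triangle inequality: 162 < x < 382. Perimeter ≤ 729 gives x ≤ 729 − 110 − 272 = 347.
So 162 < x ≤ 347; integers 163 through 347: 185 values.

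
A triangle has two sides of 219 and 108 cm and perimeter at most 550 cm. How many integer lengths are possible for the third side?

112

Triangle inequality: 111 < x < 327. Perimeter ≤ 550 gives x ≤ 550 − 219 − 108 = 223.
So 111 < x ≤ 223; integers 112 through 223: 112 values.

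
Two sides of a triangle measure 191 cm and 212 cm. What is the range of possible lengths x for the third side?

21 < x < 403

By the triangle inequality, x must be less than 191 + 212 = 403 and greater than |191 − 212| = 21.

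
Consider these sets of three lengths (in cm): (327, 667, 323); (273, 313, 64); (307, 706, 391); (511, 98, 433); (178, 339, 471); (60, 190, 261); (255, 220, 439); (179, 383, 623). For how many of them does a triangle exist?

(323,327,667): 323+327 ≤ 667 → not valid
(64,273,313): 64+273 > 313 → valid
(307,391,706): 307+391 ≤ 706 → not valid
(98,433,511): 98+433 > 511 → valid
(178,339,471): 178+339 > 471 → valid
(60,190,261): 60+190 ≤ 261 → not valid
(220,255,439): 220+255 > 439 → valid
(179,383,623): 179+383 ≤ 623 → not valid
4 of the 8 triples form a triangle.

4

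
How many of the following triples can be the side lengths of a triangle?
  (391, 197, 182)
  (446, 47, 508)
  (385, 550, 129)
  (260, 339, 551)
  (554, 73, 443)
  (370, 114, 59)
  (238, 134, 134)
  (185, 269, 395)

3

(182,197,391): 182+197 ≤ 391 → not valid
(47,446,508): 47+446 ≤ 508 → not valid
(129,385,550): 129+385 ≤ 550 → not valid
(260,339,551): 260+339 > 551 → valid
(73,443,554): 73+443 ≤ 554 → not valid
(59,114,370): 59+114 ≤ 370 → not valid
(134,134,238): 134+134 > 238 → valid
(185,269,395): 185+269 > 395 → valid
3 of the 8 triples form a triangle.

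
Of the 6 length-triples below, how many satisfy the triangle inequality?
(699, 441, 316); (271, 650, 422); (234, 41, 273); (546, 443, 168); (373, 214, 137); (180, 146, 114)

(316,441,699): 316+441 > 699 → valid
(271,422,650): 271+422 > 650 → valid
(41,234,273): 41+234 > 273 → valid
(168,443,546): 168+443 > 546 → valid
(137,214,373): 137+214 ≤ 373 → not valid
(114,146,180): 114+146 > 180 → valid
5 of the 6 triples form a triangle.

5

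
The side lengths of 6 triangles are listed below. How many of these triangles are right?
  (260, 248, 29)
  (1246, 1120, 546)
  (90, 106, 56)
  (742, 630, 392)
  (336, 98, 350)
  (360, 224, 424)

5

(260,248,29): 29²+248² = 62345 < 67600 = 260² → obtuse
(1246,1120,546): 546²+1120² = 1552516 = 1246² → right
(90,106,56): 56²+90² = 11236 = 106² → right
(742,630,392): 392²+630² = 550564 = 742² → right
(336,98,350): 98²+336² = 122500 = 350² → right
(360,224,424): 224²+360² = 179776 = 424² → right
5 of the 6 are right.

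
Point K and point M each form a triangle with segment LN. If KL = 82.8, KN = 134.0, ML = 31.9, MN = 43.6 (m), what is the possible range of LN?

51.2 < LN < 75.5

From triangle KLN: |82.8 − 134.0| < LN < 82.8 + 134.0, i.e. 51.2 < LN < 216.8.
From triangle MLN: 11.7 < LN < 75.5.
Both must hold, so LN lies in the intersection.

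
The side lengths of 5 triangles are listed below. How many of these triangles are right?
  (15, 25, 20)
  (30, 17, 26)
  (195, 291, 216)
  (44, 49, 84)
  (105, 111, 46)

(15,25,20): 15²+20² = 625 = 25² → right
(30,17,26): 17²+26² = 965 > 900 = 30² → acute
(195,291,216): 195²+216² = 84681 = 291² → right
(44,49,84): 44²+49² = 4337 < 7056 = 84² → obtuse
(105,111,46): 46²+105² = 13141 > 12321 = 111² → acute
2 of the 5 are right.

2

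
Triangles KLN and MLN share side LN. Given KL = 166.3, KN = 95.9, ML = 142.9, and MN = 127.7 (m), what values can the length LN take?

From triangle KLN: |166.3 − 95.9| < LN < 166.3 + 95.9, i.e. 70.4 < LN < 262.2.
From triangle MLN: 15.2 < LN < 270.6.
Both must hold, so LN lies in the intersection.

70.4 < LN < 262.2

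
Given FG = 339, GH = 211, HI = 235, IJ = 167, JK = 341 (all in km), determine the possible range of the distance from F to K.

0 ≤ FK ≤ 1293 km

The maximum is all hops collinear in one direction: 339 + 211 + 235 + 167 + 341 = 1293.
The longest hop is 341; the others sum to 952. Since 341 ≤ 952, the path can fold back on itself completely, so the minimum distance is 0.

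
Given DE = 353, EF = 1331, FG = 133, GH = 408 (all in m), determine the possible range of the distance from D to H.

437 ≤ DH ≤ 2225 m

The maximum is all hops collinear in one direction: 353 + 1331 + 133 + 408 = 2225.
The longest hop is 1331; the others sum to 894. Folding the others back against it leaves at least 1331 − 894 = 437.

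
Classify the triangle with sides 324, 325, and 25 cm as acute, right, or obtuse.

Compare the square of the longest side to the sum of squares of the other two: 25² + 324² = 105601 < 105625 = 325².

obtuse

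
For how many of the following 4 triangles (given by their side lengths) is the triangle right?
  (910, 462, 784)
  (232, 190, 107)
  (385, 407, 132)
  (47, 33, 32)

(910,462,784): 462²+784² = 828100 = 910² → right
(232,190,107): 107²+190² = 47549 < 53824 = 232² → obtuse
(385,407,132): 132²+385² = 165649 = 407² → right
(47,33,32): 32²+33² = 2113 < 2209 = 47² → obtuse
2 of the 4 are right.

2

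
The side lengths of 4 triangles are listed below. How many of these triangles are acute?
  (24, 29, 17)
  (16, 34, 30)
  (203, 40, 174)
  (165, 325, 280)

1

(24,29,17): 17²+24² = 865 > 841 = 29² → acute
(16,34,30): 16²+30² = 1156 = 34² → right
(203,40,174): 40²+174² = 31876 < 41209 = 203² → obtuse
(165,325,280): 165²+280² = 105625 = 325² → right
1 of the 4 is acute.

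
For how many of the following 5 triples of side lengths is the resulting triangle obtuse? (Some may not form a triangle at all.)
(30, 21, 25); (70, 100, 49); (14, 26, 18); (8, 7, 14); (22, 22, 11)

(30,21,25): 21²+25² = 1066 > 900 = 30² → acute
(70,100,49): 49²+70² = 7301 < 10000 = 100² → obtuse
(14,26,18): 14²+18² = 520 < 676 = 26² → obtuse
(8,7,14): 7²+8² = 113 < 196 = 14² → obtuse
(22,22,11): 11²+22² = 605 > 484 = 22² → acute
3 of the 5 are obtuse.

3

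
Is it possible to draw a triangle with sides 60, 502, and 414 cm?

No

The longest side is 502, but the other two sum to only 474.
474 < 502, so the triangle inequality fails.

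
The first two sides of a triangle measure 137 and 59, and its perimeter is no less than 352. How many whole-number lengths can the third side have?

40

Triangle inequality: 78 < x < 196. Perimeter ≥ 352 gives x ≥ 352 − 137 − 59 = 156.
So 156 ≤ x < 196; integers 156 through 195: 40 values.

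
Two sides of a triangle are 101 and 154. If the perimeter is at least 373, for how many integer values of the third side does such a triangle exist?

137

Triangle inequality: 53 < x < 255. Perimeter ≥ 373 gives x ≥ 373 − 101 − 154 = 118.
So 118 ≤ x < 255; integers 118 through 254: 137 values.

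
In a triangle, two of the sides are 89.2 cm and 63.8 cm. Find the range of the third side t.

25.4 < t < 153.0 (cm)

By the triangle inequality, t must be less than 89.2 + 63.8 = 153.0 and greater than |89.2 − 63.8| = 25.4.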